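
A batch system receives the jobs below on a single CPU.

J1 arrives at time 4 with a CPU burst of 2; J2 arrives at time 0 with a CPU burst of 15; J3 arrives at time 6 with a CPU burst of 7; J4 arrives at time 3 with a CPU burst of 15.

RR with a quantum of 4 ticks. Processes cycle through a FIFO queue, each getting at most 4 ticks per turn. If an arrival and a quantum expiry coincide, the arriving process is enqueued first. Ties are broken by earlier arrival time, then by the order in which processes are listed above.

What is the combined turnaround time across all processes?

101

Gantt: | J2 0-4 | J4 4-8 | J1 8-10 | J2 10-14 | J3 14-18 | J4 18-22 | J2 22-26 | J3 26-29 | J4 29-33 | J2 33-36 | J4 36-39 |
Completion: J1=10  J2=36  J3=29  J4=39
Turnaround (C−A): J1=6  J2=36  J3=23  J4=36
Turnaround = completion − arrival: J1=6, J2=36, J3=23, J4=36
Total turnaround = 6 + 36 + 23 + 36 = 101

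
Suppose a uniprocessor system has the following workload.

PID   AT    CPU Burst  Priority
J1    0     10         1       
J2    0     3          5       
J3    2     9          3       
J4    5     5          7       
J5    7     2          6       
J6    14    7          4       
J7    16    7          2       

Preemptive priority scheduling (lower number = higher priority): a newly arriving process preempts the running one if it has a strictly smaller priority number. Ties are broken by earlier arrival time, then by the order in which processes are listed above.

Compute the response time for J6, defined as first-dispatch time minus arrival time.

Schedule: | J1 0-10 | J3 10-16 | J7 16-23 | J3 23-26 | J6 26-33 | J2 33-36 | J5 36-38 | J4 38-43 |
Completion: J1=10  J2=36  J3=26  J4=43  J5=38  J6=33  J7=23
Response(J6) = first start − arrival = 26 − 14 = 12

12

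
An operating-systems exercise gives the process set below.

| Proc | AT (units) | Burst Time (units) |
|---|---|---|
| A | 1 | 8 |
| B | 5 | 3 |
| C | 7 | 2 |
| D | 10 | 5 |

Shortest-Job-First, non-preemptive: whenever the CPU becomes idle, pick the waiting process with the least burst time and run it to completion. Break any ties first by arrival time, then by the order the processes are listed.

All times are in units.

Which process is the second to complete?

Timeline: | idle 0-1 | A 1-9 | C 9-11 | B 11-14 | D 14-19 |
Completion: A=9  B=14  C=11  D=19
Turnaround (C−A): A=8  B=9  C=4  D=9
Finish order: A → C → B → D

C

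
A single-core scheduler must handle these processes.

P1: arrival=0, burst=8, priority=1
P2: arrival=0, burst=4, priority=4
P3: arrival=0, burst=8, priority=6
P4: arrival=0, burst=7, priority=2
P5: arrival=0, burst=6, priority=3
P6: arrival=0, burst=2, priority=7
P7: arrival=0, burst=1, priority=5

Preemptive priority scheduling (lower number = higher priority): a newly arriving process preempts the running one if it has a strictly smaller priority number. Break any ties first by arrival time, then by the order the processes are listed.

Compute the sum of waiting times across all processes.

Timeline: | P1 0-8 | P4 8-15 | P5 15-21 | P2 21-25 | P7 25-26 | P3 26-34 | P6 34-36 |
Completion: P1=8  P2=25  P3=34  P4=15  P5=21  P6=36  P7=26
Turnaround (C−A): P1=8  P2=25  P3=34  P4=15  P5=21  P6=36  P7=26
Waiting = turnaround − burst: P1=0, P2=21, P3=26, P4=8, P5=15, P6=34, P7=25
Total waiting = 0 + 21 + 26 + 8 + 15 + 34 + 25 = 129

129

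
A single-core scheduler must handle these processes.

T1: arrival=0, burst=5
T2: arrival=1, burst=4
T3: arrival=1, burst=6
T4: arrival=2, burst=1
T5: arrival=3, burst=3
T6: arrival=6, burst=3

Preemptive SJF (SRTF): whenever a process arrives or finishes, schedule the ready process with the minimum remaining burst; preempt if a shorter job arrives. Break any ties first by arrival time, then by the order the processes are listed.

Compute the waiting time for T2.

11

Gantt: | T1 0-2 | T4 2-3 | T1 3-6 | T5 6-9 | T6 9-12 | T2 12-16 | T3 16-22 |
Completion: T1=6  T2=16  T3=22  T4=3  T5=9  T6=12
Turnaround (C−A): T1=6  T2=15  T3=21  T4=1  T5=6  T6=6
Waiting(T2) = turnaround − burst = 15 − 4 = 11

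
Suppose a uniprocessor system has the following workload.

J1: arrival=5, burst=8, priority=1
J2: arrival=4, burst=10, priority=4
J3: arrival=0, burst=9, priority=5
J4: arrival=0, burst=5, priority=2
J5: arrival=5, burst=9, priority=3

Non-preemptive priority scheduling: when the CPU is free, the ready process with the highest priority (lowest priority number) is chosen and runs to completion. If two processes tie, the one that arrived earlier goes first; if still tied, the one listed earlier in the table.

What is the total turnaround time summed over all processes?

Timeline: | J4 0-5 | J1 5-13 | J5 13-22 | J2 22-32 | J3 32-41 |
Completion: J1=13  J2=32  J3=41  J4=5  J5=22
Turnaround (C−A): J1=8  J2=28  J3=41  J4=5  J5=17
Turnaround = completion − arrival: J1=8, J2=28, J3=41, J4=5, J5=17
Total turnaround = 8 + 28 + 41 + 5 + 17 = 99

99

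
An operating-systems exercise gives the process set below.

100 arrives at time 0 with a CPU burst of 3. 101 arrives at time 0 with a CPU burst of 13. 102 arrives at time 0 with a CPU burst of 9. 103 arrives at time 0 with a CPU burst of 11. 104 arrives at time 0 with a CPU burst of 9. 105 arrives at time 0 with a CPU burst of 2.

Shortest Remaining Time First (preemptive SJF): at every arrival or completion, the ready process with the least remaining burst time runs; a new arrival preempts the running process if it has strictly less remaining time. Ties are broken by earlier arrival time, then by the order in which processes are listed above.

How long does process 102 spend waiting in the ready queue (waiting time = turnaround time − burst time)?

5

Gantt: | 105 0-2 | 100 2-5 | 102 5-14 | 104 14-23 | 103 23-34 | 101 34-47 |
Completion: 100=5  101=47  102=14  103=34  104=23  105=2
Turnaround (C−A): 100=5  101=47  102=14  103=34  104=23  105=2
Waiting(102) = turnaround − burst = 14 − 9 = 5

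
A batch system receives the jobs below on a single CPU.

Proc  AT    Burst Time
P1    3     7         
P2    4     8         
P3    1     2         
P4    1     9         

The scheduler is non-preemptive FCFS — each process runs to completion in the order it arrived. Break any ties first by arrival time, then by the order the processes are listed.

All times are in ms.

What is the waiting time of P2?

Schedule: | idle 0-1 | P3 1-3 | P4 3-12 | P1 12-19 | P2 19-27 |
Completion: P1=19  P2=27  P3=3  P4=12
Turnaround (C−A): P1=16  P2=23  P3=2  P4=11
Waiting(P2) = turnaround − burst = 23 − 8 = 15

15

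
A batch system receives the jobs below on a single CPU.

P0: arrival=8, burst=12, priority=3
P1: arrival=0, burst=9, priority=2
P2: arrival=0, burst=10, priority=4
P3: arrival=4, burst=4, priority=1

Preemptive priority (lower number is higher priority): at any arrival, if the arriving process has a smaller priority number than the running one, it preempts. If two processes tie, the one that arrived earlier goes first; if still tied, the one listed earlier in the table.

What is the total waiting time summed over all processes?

34

Timeline: | P1 0-4 | P3 4-8 | P1 8-13 | P0 13-25 | P2 25-35 |
Completion: P0=25  P1=13  P2=35  P3=8
Turnaround (C−A): P0=17  P1=13  P2=35  P3=4
Waiting = turnaround − burst: P0=5, P1=4, P2=25, P3=0
Total waiting = 5 + 4 + 25 + 0 = 34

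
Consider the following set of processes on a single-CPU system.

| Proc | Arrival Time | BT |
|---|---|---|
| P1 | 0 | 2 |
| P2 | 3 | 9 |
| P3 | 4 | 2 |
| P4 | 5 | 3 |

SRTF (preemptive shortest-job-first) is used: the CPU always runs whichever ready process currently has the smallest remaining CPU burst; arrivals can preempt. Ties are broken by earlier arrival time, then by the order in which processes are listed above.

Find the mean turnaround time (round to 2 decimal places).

Gantt: | P1 0-2 | idle 2-3 | P2 3-4 | P3 4-6 | P4 6-9 | P2 9-17 |
Completion: P1=2  P2=17  P3=6  P4=9
Turnaround times: P1=2, P2=14, P3=2, P4=4
Average turnaround = (2+14+2+4) / 4 = 22/4 = 5.50

5.50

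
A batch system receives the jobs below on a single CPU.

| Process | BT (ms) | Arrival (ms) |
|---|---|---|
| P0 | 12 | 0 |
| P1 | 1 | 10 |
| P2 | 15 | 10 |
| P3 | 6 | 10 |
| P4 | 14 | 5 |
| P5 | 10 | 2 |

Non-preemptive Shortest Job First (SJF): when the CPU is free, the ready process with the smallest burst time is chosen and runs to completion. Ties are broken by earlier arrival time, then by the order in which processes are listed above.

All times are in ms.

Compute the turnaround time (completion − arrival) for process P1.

3

Gantt: | P0 0-12 | P1 12-13 | P3 13-19 | P5 19-29 | P4 29-43 | P2 43-58 |
Completion: P0=12  P1=13  P2=58  P3=19  P4=43  P5=29
Turnaround (C−A): P0=12  P1=3  P2=48  P3=9  P4=38  P5=27
Turnaround(P1) = completion − arrival = 13 − 10 = 3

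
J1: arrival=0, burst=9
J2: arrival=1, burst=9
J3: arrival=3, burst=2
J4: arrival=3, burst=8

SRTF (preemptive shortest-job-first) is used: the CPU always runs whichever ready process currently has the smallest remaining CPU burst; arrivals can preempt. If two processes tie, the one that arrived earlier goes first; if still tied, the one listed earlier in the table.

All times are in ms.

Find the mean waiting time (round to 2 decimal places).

7.00

Schedule: | J1 0-3 | J3 3-5 | J1 5-11 | J4 11-19 | J2 19-28 |
Completion: J1=11  J2=28  J3=5  J4=19
Turnaround (C−A): J1=11  J2=27  J3=2  J4=16
Waiting times: J1=2, J2=18, J3=0, J4=8
Average waiting = (2+18+0+8) / 4 = 28/4 = 7.00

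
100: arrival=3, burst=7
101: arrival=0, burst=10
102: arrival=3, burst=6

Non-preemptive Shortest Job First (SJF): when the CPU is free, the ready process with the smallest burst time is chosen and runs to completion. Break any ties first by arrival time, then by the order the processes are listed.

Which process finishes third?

100

Schedule: | 101 0-10 | 102 10-16 | 100 16-23 |
Completion: 100=23  101=10  102=16
Turnaround (C−A): 100=20  101=10  102=13
Finish order: 101 → 102 → 100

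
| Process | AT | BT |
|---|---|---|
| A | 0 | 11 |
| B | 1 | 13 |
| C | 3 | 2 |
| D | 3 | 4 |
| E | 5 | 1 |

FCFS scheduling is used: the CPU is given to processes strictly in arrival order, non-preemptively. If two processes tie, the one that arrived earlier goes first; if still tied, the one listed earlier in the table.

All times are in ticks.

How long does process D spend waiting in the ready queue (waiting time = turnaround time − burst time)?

Schedule: | A 0-11 | B 11-24 | C 24-26 | D 26-30 | E 30-31 |
Completion: A=11  B=24  C=26  D=30  E=31
Waiting(D) = turnaround − burst = 27 − 4 = 23

23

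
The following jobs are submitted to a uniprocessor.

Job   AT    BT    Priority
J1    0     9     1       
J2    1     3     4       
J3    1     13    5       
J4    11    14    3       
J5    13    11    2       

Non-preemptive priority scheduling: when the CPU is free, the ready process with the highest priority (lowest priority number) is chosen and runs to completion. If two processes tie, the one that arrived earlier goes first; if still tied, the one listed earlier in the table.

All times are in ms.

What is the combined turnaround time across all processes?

Schedule: | J1 0-9 | J2 9-12 | J4 12-26 | J5 26-37 | J3 37-50 |
Completion: J1=9  J2=12  J3=50  J4=26  J5=37
Turnaround (C−A): J1=9  J2=11  J3=49  J4=15  J5=24
Turnaround = completion − arrival: J1=9, J2=11, J3=49, J4=15, J5=24
Total turnaround = 9 + 11 + 49 + 15 + 24 = 108

108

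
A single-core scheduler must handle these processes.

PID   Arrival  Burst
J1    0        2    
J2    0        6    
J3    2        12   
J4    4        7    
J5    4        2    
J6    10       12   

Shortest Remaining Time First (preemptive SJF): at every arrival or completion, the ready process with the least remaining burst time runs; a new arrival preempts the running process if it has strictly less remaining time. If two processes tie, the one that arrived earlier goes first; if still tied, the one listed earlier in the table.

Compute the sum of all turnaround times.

Schedule: | J1 0-2 | J2 2-4 | J5 4-6 | J2 6-10 | J4 10-17 | J3 17-29 | J6 29-41 |
Completion: J1=2  J2=10  J3=29  J4=17  J5=6  J6=41
Turnaround = completion − arrival: J1=2, J2=10, J3=27, J4=13, J5=2, J6=31
Total turnaround = 2 + 10 + 27 + 13 + 2 + 31 = 85

85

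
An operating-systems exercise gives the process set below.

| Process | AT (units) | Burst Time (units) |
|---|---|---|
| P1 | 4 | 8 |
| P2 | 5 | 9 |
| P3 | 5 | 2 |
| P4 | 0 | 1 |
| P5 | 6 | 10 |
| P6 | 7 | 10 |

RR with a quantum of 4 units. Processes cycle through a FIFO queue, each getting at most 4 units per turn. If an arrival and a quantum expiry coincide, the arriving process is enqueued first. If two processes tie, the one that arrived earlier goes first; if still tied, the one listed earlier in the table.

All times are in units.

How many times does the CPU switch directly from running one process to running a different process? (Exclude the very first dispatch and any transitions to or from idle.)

11

Gantt: | P4 0-1 | idle 1-4 | P1 4-8 | P2 8-12 | P3 12-14 | P5 14-18 | P6 18-22 | P1 22-26 | P2 26-30 | P5 30-34 | P6 34-38 | P2 38-39 | P5 39-41 | P6 41-43 |
Completion: P1=26  P2=39  P3=14  P4=1  P5=41  P6=43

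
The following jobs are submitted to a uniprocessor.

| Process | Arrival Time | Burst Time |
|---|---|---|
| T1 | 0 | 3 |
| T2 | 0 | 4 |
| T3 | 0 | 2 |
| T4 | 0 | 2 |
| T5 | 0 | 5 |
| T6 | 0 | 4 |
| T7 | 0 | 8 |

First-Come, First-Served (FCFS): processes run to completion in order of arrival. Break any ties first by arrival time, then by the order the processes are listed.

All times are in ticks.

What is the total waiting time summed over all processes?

66

Timeline: | T1 0-3 | T2 3-7 | T3 7-9 | T4 9-11 | T5 11-16 | T6 16-20 | T7 20-28 |
Completion: T1=3  T2=7  T3=9  T4=11  T5=16  T6=20  T7=28
Turnaround (C−A): T1=3  T2=7  T3=9  T4=11  T5=16  T6=20  T7=28
Waiting = turnaround − burst: T1=0, T2=3, T3=7, T4=9, T5=11, T6=16, T7=20
Total waiting = 0 + 3 + 7 + 9 + 11 + 16 + 20 = 66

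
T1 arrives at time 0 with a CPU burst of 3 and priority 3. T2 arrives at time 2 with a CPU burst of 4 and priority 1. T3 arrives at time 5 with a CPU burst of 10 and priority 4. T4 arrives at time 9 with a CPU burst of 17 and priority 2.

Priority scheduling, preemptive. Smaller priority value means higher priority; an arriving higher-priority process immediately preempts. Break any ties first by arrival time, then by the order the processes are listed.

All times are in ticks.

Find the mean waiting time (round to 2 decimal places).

Gantt: | T1 0-2 | T2 2-6 | T1 6-7 | T3 7-9 | T4 9-26 | T3 26-34 |
Completion: T1=7  T2=6  T3=34  T4=26
Turnaround (C−A): T1=7  T2=4  T3=29  T4=17
Waiting times: T1=4, T2=0, T3=19, T4=0
Average waiting = (4+0+19+0) / 4 = 23/4 = 5.75

5.75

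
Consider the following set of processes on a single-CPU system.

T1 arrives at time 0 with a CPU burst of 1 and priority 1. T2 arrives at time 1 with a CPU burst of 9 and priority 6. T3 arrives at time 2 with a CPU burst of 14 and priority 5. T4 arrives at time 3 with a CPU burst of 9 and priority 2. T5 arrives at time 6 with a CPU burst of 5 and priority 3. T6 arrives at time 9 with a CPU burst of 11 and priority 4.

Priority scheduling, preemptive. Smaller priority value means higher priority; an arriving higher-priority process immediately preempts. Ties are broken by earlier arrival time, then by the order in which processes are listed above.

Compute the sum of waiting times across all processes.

Schedule: | T1 0-1 | T2 1-2 | T3 2-3 | T4 3-12 | T5 12-17 | T6 17-28 | T3 28-41 | T2 41-49 |
Completion: T1=1  T2=49  T3=41  T4=12  T5=17  T6=28
Turnaround (C−A): T1=1  T2=48  T3=39  T4=9  T5=11  T6=19
Waiting = turnaround − burst: T1=0, T2=39, T3=25, T4=0, T5=6, T6=8
Total waiting = 0 + 39 + 25 + 0 + 6 + 8 = 78

78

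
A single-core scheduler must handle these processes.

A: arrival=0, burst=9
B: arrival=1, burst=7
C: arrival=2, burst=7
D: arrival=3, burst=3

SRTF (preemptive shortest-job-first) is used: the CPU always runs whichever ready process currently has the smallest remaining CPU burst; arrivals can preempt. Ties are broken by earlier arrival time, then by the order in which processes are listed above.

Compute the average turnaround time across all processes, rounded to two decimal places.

Schedule: | A 0-1 | B 1-3 | D 3-6 | B 6-11 | C 11-18 | A 18-26 |
Completion: A=26  B=11  C=18  D=6
Turnaround (C−A): A=26  B=10  C=16  D=3
Turnaround times: A=26, B=10, C=16, D=3
Average turnaround = (26+10+16+3) / 4 = 55/4 = 13.75

13.75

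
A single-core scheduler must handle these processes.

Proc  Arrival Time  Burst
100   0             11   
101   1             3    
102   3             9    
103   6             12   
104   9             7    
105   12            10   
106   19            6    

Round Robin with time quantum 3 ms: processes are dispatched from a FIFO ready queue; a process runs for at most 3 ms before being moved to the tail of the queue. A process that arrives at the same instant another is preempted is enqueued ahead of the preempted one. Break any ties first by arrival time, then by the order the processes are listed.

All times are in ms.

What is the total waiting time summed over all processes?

195

Gantt: | 100 0-3 | 101 3-6 | 102 6-9 | 100 9-12 | 103 12-15 | 104 15-18 | 102 18-21 | 105 21-24 | 100 24-27 | 103 27-30 | 104 30-33 | 106 33-36 | 102 36-39 | 105 39-42 | 100 42-44 | 103 44-47 | 104 47-48 | 106 48-51 | 105 51-54 | 103 54-57 | 105 57-58 |
Completion: 100=44  101=6  102=39  103=57  104=48  105=58  106=51
Turnaround (C−A): 100=44  101=5  102=36  103=51  104=39  105=46  106=32
Waiting = turnaround − burst: 100=33, 101=2, 102=27, 103=39, 104=32, 105=36, 106=26
Total waiting = 33 + 2 + 27 + 39 + 32 + 36 + 26 = 195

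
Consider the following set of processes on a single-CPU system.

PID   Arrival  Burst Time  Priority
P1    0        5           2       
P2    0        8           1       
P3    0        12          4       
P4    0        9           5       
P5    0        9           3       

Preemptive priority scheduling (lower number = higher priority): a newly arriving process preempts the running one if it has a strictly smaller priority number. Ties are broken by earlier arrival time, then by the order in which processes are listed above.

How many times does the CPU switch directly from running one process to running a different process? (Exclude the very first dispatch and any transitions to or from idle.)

Gantt: | P2 0-8 | P1 8-13 | P5 13-22 | P3 22-34 | P4 34-43 |
Completion: P1=13  P2=8  P3=34  P4=43  P5=22

4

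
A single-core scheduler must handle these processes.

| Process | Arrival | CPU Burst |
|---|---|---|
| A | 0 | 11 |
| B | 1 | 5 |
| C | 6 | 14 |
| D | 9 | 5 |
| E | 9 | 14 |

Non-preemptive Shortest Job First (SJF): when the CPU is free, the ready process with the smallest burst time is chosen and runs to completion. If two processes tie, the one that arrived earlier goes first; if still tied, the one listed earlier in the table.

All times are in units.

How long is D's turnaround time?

Schedule: | A 0-11 | B 11-16 | D 16-21 | C 21-35 | E 35-49 |
Completion: A=11  B=16  C=35  D=21  E=49
Turnaround (C−A): A=11  B=15  C=29  D=12  E=40
Turnaround(D) = completion − arrival = 21 − 9 = 12

12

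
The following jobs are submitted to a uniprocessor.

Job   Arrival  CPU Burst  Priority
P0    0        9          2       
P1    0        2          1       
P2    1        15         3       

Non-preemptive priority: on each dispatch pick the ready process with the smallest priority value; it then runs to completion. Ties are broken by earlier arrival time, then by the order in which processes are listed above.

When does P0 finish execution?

Schedule: | P1 0-2 | P0 2-11 | P2 11-26 |
Completion: P0=11  P1=2  P2=26
Turnaround (C−A): P0=11  P1=2  P2=25

11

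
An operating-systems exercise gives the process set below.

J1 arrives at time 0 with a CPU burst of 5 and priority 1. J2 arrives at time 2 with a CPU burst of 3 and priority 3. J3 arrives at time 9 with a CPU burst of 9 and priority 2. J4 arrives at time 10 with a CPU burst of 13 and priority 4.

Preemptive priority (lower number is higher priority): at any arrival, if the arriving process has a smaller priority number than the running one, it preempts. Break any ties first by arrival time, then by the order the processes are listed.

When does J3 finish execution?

Timeline: | J1 0-5 | J2 5-8 | idle 8-9 | J3 9-18 | J4 18-31 |
Completion: J1=5  J2=8  J3=18  J4=31

18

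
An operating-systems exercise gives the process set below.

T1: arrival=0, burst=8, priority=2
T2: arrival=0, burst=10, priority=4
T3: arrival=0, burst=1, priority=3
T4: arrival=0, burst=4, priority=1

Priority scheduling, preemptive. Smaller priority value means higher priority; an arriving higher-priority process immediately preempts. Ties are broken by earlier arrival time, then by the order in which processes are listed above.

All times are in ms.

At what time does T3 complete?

Timeline: | T4 0-4 | T1 4-12 | T3 12-13 | T2 13-23 |
Completion: T1=12  T2=23  T3=13  T4=4
Turnaround (C−A): T1=12  T2=23  T3=13  T4=4

13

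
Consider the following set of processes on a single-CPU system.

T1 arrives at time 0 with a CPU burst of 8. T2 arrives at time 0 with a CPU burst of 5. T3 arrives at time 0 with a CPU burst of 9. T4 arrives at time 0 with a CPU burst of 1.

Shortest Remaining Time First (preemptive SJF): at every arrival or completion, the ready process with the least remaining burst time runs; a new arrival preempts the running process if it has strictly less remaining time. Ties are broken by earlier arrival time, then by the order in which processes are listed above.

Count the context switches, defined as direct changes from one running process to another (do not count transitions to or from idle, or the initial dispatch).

Schedule: | T4 0-1 | T2 1-6 | T1 6-14 | T3 14-23 |
Completion: T1=14  T2=6  T3=23  T4=1
Turnaround (C−A): T1=14  T2=6  T3=23  T4=1

3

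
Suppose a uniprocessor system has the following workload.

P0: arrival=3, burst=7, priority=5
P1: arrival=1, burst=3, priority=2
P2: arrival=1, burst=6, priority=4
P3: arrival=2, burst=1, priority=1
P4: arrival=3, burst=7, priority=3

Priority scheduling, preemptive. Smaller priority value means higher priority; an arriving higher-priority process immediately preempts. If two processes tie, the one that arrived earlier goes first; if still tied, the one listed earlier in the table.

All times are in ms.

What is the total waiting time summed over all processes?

Gantt: | idle 0-1 | P1 1-2 | P3 2-3 | P1 3-5 | P4 5-12 | P2 12-18 | P0 18-25 |
Completion: P0=25  P1=5  P2=18  P3=3  P4=12
Turnaround (C−A): P0=22  P1=4  P2=17  P3=1  P4=9
Waiting = turnaround − burst: P0=15, P1=1, P2=11, P3=0, P4=2
Total waiting = 15 + 1 + 11 + 0 + 2 = 29

29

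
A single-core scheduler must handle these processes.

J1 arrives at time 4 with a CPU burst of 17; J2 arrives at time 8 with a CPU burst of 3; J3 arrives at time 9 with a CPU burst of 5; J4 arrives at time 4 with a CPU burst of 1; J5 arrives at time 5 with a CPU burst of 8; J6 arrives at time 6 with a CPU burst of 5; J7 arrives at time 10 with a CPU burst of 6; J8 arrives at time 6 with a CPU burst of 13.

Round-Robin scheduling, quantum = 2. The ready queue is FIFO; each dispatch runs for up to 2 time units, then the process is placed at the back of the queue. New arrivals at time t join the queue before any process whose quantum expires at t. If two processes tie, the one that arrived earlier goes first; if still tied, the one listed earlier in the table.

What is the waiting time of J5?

31

Schedule: | idle 0-4 | J1 4-6 | J4 6-7 | J5 7-9 | J6 9-11 | J8 11-13 | J1 13-15 | J2 15-17 | J3 17-19 | J5 19-21 | J7 21-23 | J6 23-25 | J8 25-27 | J1 27-29 | J2 29-30 | J3 30-32 | J5 32-34 | J7 34-36 | J6 36-37 | J8 37-39 | J1 39-41 | J3 41-42 | J5 42-44 | J7 44-46 | J8 46-48 | J1 48-50 | J8 50-52 | J1 52-54 | J8 54-56 | J1 56-58 | J8 58-59 | J1 59-62 |
Completion: J1=62  J2=30  J3=42  J4=7  J5=44  J6=37  J7=46  J8=59
Turnaround (C−A): J1=58  J2=22  J3=33  J4=3  J5=39  J6=31  J7=36  J8=53
Waiting(J5) = turnaround − burst = 39 − 8 = 31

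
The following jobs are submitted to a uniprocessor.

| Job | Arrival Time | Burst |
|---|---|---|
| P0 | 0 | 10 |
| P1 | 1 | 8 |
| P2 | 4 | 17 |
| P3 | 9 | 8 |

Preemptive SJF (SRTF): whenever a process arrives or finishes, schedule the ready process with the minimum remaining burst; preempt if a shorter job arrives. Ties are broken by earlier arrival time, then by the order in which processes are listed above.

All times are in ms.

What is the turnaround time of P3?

8

Gantt: | P0 0-1 | P1 1-9 | P3 9-17 | P0 17-26 | P2 26-43 |
Completion: P0=26  P1=9  P2=43  P3=17
Turnaround (C−A): P0=26  P1=8  P2=39  P3=8
Turnaround(P3) = completion − arrival = 17 − 9 = 8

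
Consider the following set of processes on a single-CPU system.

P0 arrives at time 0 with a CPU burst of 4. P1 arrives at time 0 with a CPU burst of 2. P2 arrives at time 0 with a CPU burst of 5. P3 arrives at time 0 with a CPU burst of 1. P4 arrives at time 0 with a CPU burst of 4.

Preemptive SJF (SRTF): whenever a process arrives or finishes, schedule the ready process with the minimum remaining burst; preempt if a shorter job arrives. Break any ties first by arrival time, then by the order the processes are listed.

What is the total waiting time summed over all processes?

22

Gantt: | P3 0-1 | P1 1-3 | P0 3-7 | P4 7-11 | P2 11-16 |
Completion: P0=7  P1=3  P2=16  P3=1  P4=11
Turnaround (C−A): P0=7  P1=3  P2=16  P3=1  P4=11
Waiting = turnaround − burst: P0=3, P1=1, P2=11, P3=0, P4=7
Total waiting = 3 + 1 + 11 + 0 + 7 = 22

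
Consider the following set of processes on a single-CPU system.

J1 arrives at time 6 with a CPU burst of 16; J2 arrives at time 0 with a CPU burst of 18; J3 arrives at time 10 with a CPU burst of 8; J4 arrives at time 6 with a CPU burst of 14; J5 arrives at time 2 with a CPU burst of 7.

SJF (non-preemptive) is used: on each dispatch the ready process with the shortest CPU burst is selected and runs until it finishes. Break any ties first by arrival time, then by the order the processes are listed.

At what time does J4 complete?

47

Schedule: | J2 0-18 | J5 18-25 | J3 25-33 | J4 33-47 | J1 47-63 |
Completion: J1=63  J2=18  J3=33  J4=47  J5=25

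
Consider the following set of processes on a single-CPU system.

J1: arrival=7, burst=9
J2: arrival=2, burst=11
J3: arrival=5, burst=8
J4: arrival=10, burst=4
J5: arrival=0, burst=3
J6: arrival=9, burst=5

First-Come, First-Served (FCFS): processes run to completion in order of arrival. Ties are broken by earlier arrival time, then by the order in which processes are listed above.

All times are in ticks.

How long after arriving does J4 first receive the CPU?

Timeline: | J5 0-3 | J2 3-14 | J3 14-22 | J1 22-31 | J6 31-36 | J4 36-40 |
Completion: J1=31  J2=14  J3=22  J4=40  J5=3  J6=36
Response(J4) = first start − arrival = 36 − 10 = 26

26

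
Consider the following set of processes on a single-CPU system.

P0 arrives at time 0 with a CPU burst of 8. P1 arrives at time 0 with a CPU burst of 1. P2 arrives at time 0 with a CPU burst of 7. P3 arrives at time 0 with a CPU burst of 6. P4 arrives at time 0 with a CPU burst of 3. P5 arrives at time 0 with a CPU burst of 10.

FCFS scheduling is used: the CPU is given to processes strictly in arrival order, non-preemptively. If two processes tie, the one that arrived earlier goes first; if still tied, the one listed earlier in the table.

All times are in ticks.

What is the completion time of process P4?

25

Timeline: | P0 0-8 | P1 8-9 | P2 9-16 | P3 16-22 | P4 22-25 | P5 25-35 |
Completion: P0=8  P1=9  P2=16  P3=22  P4=25  P5=35
Turnaround (C−A): P0=8  P1=9  P2=16  P3=22  P4=25  P5=35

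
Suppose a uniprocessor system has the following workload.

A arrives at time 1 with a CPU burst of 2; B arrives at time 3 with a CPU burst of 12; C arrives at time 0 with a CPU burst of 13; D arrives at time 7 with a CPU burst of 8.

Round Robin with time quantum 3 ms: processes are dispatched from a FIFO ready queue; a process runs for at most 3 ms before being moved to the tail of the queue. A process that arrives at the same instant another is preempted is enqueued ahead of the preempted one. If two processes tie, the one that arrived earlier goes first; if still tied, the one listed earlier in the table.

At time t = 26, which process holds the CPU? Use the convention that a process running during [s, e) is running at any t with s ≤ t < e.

Timeline: | C 0-3 | A 3-5 | B 5-8 | C 8-11 | D 11-14 | B 14-17 | C 17-20 | D 20-23 | B 23-26 | C 26-29 | D 29-31 | B 31-34 | C 34-35 |
Completion: A=5  B=34  C=35  D=31
Turnaround (C−A): A=4  B=31  C=35  D=24

C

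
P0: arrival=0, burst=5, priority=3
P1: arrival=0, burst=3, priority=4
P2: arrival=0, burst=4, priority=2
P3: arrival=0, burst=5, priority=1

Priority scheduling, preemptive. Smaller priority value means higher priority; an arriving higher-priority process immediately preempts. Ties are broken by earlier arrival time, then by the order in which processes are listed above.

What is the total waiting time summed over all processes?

Schedule: | P3 0-5 | P2 5-9 | P0 9-14 | P1 14-17 |
Completion: P0=14  P1=17  P2=9  P3=5
Waiting = turnaround − burst: P0=9, P1=14, P2=5, P3=0
Total waiting = 9 + 14 + 5 + 0 = 28

28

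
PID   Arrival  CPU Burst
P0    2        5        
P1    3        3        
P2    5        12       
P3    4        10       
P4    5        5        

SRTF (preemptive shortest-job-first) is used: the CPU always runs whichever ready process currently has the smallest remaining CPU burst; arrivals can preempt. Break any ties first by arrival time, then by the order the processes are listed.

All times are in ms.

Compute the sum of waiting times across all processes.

39

Timeline: | idle 0-2 | P0 2-3 | P1 3-6 | P0 6-10 | P4 10-15 | P3 15-25 | P2 25-37 |
Completion: P0=10  P1=6  P2=37  P3=25  P4=15
Turnaround (C−A): P0=8  P1=3  P2=32  P3=21  P4=10
Waiting = turnaround − burst: P0=3, P1=0, P2=20, P3=11, P4=5
Total waiting = 3 + 0 + 20 + 11 + 5 = 39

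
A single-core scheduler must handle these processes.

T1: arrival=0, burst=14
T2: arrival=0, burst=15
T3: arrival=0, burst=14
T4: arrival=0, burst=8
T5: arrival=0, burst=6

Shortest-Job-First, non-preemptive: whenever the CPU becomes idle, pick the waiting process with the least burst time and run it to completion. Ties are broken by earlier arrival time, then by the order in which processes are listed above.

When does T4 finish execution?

Timeline: | T5 0-6 | T4 6-14 | T1 14-28 | T3 28-42 | T2 42-57 |
Completion: T1=28  T2=57  T3=42  T4=14  T5=6

14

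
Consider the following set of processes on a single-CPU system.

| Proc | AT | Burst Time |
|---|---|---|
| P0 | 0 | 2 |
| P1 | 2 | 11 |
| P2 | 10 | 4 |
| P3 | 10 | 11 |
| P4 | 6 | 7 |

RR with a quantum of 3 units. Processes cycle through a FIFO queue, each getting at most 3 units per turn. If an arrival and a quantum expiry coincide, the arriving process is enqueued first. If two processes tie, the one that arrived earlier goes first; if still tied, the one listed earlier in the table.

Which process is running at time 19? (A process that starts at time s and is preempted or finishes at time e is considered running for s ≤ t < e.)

P3

Timeline: | P0 0-2 | P1 2-8 | P4 8-11 | P1 11-14 | P2 14-17 | P3 17-20 | P4 20-23 | P1 23-25 | P2 25-26 | P3 26-29 | P4 29-30 | P3 30-35 |
Completion: P0=2  P1=25  P2=26  P3=35  P4=30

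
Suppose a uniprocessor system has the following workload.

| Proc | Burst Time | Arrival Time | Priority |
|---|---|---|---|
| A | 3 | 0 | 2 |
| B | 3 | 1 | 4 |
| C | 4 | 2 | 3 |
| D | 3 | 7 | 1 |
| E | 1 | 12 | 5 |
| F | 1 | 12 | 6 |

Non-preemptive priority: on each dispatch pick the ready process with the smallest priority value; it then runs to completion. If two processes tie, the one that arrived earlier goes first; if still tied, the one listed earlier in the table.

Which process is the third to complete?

Gantt: | A 0-3 | C 3-7 | D 7-10 | B 10-13 | E 13-14 | F 14-15 |
Completion: A=3  B=13  C=7  D=10  E=14  F=15
Finish order: A → C → D → B → E → F

D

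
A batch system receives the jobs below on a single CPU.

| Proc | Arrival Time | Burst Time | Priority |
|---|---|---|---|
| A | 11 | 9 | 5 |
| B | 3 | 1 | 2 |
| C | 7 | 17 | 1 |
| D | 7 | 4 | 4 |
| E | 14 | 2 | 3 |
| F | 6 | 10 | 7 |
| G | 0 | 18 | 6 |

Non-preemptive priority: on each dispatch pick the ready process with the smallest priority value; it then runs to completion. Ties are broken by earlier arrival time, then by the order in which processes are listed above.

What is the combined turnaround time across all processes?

Timeline: | G 0-18 | C 18-35 | B 35-36 | E 36-38 | D 38-42 | A 42-51 | F 51-61 |
Completion: A=51  B=36  C=35  D=42  E=38  F=61  G=18
Turnaround (C−A): A=40  B=33  C=28  D=35  E=24  F=55  G=18
Turnaround = completion − arrival: A=40, B=33, C=28, D=35, E=24, F=55, G=18
Total turnaround = 40 + 33 + 28 + 35 + 24 + 55 + 18 = 233

233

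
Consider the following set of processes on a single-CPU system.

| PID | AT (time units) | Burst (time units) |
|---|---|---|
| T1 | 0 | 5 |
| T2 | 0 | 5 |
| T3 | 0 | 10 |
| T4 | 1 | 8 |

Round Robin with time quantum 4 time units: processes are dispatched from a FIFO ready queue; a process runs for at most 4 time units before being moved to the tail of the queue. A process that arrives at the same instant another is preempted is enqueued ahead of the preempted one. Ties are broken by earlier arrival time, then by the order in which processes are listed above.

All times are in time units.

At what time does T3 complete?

28

Timeline: | T1 0-4 | T2 4-8 | T3 8-12 | T4 12-16 | T1 16-17 | T2 17-18 | T3 18-22 | T4 22-26 | T3 26-28 |
Completion: T1=17  T2=18  T3=28  T4=26
Turnaround (C−A): T1=17  T2=18  T3=28  T4=25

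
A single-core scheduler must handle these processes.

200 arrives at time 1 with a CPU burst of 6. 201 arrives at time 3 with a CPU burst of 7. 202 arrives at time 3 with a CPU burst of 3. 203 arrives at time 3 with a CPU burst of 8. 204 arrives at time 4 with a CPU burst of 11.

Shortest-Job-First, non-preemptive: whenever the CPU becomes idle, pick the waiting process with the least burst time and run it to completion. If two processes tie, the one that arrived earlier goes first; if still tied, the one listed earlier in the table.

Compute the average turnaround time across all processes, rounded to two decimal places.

Schedule: | idle 0-1 | 200 1-7 | 202 7-10 | 201 10-17 | 203 17-25 | 204 25-36 |
Completion: 200=7  201=17  202=10  203=25  204=36
Turnaround (C−A): 200=6  201=14  202=7  203=22  204=32
Turnaround times: 200=6, 201=14, 202=7, 203=22, 204=32
Average turnaround = (6+14+7+22+32) / 5 = 81/5 = 16.20

16.20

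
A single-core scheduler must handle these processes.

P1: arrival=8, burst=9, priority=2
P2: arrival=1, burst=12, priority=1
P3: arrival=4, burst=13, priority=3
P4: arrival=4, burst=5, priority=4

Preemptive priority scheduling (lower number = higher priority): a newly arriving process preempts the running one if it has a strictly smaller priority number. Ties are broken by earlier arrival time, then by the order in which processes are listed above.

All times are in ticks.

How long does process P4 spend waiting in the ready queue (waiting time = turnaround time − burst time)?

Gantt: | idle 0-1 | P2 1-13 | P1 13-22 | P3 22-35 | P4 35-40 |
Completion: P1=22  P2=13  P3=35  P4=40
Waiting(P4) = turnaround − burst = 36 − 5 = 31

31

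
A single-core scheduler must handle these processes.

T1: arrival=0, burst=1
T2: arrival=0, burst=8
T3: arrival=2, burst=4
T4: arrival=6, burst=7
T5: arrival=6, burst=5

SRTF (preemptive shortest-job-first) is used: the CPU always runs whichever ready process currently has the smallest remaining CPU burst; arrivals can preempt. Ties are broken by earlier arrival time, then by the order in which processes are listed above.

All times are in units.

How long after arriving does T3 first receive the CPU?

Gantt: | T1 0-1 | T2 1-2 | T3 2-6 | T5 6-11 | T2 11-18 | T4 18-25 |
Completion: T1=1  T2=18  T3=6  T4=25  T5=11
Turnaround (C−A): T1=1  T2=18  T3=4  T4=19  T5=5
Response(T3) = first start − arrival = 2 − 2 = 0

0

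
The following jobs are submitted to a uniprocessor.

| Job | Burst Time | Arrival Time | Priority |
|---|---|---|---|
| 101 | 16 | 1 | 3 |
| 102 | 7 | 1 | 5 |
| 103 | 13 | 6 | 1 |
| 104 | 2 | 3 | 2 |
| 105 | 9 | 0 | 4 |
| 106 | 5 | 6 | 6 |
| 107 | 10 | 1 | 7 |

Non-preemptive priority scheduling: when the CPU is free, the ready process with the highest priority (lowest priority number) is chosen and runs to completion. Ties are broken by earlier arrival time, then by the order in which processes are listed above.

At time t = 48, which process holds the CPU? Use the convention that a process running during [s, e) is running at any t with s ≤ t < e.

106

Schedule: | 105 0-9 | 103 9-22 | 104 22-24 | 101 24-40 | 102 40-47 | 106 47-52 | 107 52-62 |
Completion: 101=40  102=47  103=22  104=24  105=9  106=52  107=62
Turnaround (C−A): 101=39  102=46  103=16  104=21  105=9  106=46  107=61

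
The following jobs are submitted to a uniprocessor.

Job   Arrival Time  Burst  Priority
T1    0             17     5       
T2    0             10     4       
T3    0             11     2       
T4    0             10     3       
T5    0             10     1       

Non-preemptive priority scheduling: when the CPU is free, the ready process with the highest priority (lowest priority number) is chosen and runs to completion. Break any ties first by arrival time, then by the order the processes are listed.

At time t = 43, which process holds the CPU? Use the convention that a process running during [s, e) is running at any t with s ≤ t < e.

Schedule: | T5 0-10 | T3 10-21 | T4 21-31 | T2 31-41 | T1 41-58 |
Completion: T1=58  T2=41  T3=21  T4=31  T5=10

T1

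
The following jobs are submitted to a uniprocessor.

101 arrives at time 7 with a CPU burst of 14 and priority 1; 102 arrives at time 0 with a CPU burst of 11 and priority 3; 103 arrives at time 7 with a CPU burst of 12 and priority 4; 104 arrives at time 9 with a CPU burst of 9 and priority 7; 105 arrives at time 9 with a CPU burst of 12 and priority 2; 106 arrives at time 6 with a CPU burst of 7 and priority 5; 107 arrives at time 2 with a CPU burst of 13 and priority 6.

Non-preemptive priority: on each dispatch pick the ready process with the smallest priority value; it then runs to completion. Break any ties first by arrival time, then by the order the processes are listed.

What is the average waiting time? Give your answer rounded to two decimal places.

Schedule: | 102 0-11 | 101 11-25 | 105 25-37 | 103 37-49 | 106 49-56 | 107 56-69 | 104 69-78 |
Completion: 101=25  102=11  103=49  104=78  105=37  106=56  107=69
Turnaround (C−A): 101=18  102=11  103=42  104=69  105=28  106=50  107=67
Waiting times: 101=4, 102=0, 103=30, 104=60, 105=16, 106=43, 107=54
Average waiting = (4+0+30+60+16+43+54) / 7 = 207/7 = 29.57

29.57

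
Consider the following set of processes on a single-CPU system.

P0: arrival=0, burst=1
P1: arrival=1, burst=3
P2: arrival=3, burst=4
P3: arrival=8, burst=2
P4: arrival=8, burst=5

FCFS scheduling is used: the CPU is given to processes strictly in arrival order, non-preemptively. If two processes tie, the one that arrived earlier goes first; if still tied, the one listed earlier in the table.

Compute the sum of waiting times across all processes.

Gantt: | P0 0-1 | P1 1-4 | P2 4-8 | P3 8-10 | P4 10-15 |
Completion: P0=1  P1=4  P2=8  P3=10  P4=15
Turnaround (C−A): P0=1  P1=3  P2=5  P3=2  P4=7
Waiting = turnaround − burst: P0=0, P1=0, P2=1, P3=0, P4=2
Total waiting = 0 + 0 + 1 + 0 + 2 = 3

3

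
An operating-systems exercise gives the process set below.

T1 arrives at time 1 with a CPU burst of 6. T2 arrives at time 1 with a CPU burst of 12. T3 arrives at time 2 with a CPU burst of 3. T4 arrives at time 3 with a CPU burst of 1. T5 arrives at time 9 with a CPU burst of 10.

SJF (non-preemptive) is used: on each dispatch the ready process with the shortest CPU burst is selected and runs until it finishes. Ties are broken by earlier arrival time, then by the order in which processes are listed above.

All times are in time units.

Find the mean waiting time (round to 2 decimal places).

6.40

Schedule: | idle 0-1 | T1 1-7 | T4 7-8 | T3 8-11 | T5 11-21 | T2 21-33 |
Completion: T1=7  T2=33  T3=11  T4=8  T5=21
Turnaround (C−A): T1=6  T2=32  T3=9  T4=5  T5=12
Waiting times: T1=0, T2=20, T3=6, T4=4, T5=2
Average waiting = (0+20+6+4+2) / 5 = 32/5 = 6.40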